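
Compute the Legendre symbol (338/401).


p = 401 is prime, so compute (338/401) with the reciprocity algorithm (Jacobi-symbol steps: pull out 2s via (2/n), flip via reciprocity, reduce):
  pull out 2: (2/401) = +1  (since 401 mod 8 = 1)
  reciprocity: (169/401) -> +(401/169)
  reduce: (63/169)
  reciprocity: (63/169) -> +(169/63)
  reduce: (43/63)
  reciprocity: (43/63) -> -(63/43)
  reduce: (20/43)
  pull out 2: (2/43) = -1  (since 43 mod 8 = 3)
  pull out 2: (2/43) = -1  (since 43 mod 8 = 3)
  reciprocity: (5/43) -> +(43/5)
  reduce: (3/5)
  reciprocity: (3/5) -> +(5/3)
  reduce: (2/3)
  pull out 2: (2/3) = -1  (since 3 mod 8 = 3)
  (1/3) = 1
Product of signs = 1
(338/401) = 1

1


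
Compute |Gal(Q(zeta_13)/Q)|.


|Gal(Q(zeta_13)/Q)| = phi(13)
= 12

12


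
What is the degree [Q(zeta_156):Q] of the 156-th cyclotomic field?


The degree equals Euler's totient phi(156).
156 = 2^2 * 3 * 13
phi(156) = 48

48


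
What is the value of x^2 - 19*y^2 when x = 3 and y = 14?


x^2 - d*y^2
= 3^2 - 19*14^2
= 9 - 3724
= -3715

-3715


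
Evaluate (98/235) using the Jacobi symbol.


Compute (98/235) via quadratic reciprocity:
  pull out 2: (2/235) = -1  (since 235 mod 8 = 3)
  reciprocity: (49/235) -> +(235/49)
  reduce: (39/49)
  reciprocity: (39/49) -> +(49/39)
  reduce: (10/39)
  pull out 2: (2/39) = +1  (since 39 mod 8 = 7)
  reciprocity: (5/39) -> +(39/5)
  reduce: (4/5)
  pull out 2: (2/5) = -1  (since 5 mod 8 = 5)
  pull out 2: (2/5) = -1  (since 5 mod 8 = 5)
  (1/5) = 1
Product of signs = -1

-1


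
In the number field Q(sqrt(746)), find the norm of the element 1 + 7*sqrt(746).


N(a + b*sqrt(d)) = a^2 - d*b^2
= (1)^2 - (746)*(7)^2
= 1 - 36554
= -36553

-36553


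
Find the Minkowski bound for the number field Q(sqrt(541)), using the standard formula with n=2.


d = 541, d mod 4 = 1, so disc(K) = d = 541; |disc(K)| = 541
Real quadratic field, so n = 2, s = r2 = 0, r1 = 2
M = (n!/n^n) * (4/pi)^s * sqrt(|disc(K)|) = (2!/2^2) * (4/pi)^0 * sqrt(541)
= 0.5 * 1.000000 * 23.259407
= 11.6297

11.6297


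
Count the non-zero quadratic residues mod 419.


For prime p, the number of non-zero quadratic residues is (p-1)/2.
= (419-1)/2
= 209

209


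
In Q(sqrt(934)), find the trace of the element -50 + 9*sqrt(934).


Tr(a + b*sqrt(d)) = (a + b*sqrt(d)) + (a - b*sqrt(d)) = 2a
= 2 * (-50)
= -100

-100


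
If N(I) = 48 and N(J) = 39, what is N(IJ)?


N(IJ) = N(I) * N(J)
= 48 * 39
= 1872

1872


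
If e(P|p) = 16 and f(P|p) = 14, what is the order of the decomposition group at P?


|D_P| = e * f
= 16 * 14
= 224

224


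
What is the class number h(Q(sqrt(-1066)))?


K = Q(sqrt(-1066)). d mod 4 = 2, so D = disc(K) = 4d = -4264
h(K) equals the number of primitive reduced positive-definite forms (a, b, c) = a*x^2 + b*x*y + c*y^2 with b^2 - 4ac = D,
where reduced means |b| <= a <= c, with b >= 0 whenever |b| = a or a = c, and primitive means gcd(a, b, c) = 1.
Reduced forces 3a^2 <= |D| = 4264, so 1 <= a <= 37; b must have the parity of D, and c = (b^2 - D)/(4a) must be an integer >= a.
Enumerate a = 1..37, b in [-a, a]:
  a=1: (1, 0, 1066)  [1]
  a=2: (2, 0, 533)  [1]
  a=3..4: none
  a=5: (5, -4, 214), (5, 4, 214)  [2]
  a=6..9: none
  a=10: (10, -4, 107), (10, 4, 107)  [2]
  a=11: (11, -2, 97), (11, 2, 97)  [2]
  a=12: none
  a=13: (13, 0, 82)  [1]
  a=14..18: none
  a=19: (19, -12, 58), (19, 12, 58)  [2]
  a=20..21: none
  a=22: (22, -20, 53), (22, 20, 53)  [2]
  a=23..24: none
  a=25: (25, -6, 43), (25, 6, 43)  [2]
  a=26: (26, 0, 41)  [1]
  a=27..28: none
  a=29: (29, -12, 38), (29, 12, 38)  [2]
  a=30: none
  a=31: (31, -18, 37), (31, 18, 37)  [2]
  a=32..37: none
Total reduced forms: 1 + 1 + 2 + 2 + 2 + 1 + 2 + 2 + 2 + 1 + 2 + 2 = 20
h = 20

20


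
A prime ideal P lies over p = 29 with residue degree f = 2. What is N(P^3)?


N(P^a) = p^(a*f)
= 29^(3*2)
= 29^6
= 594823321

594823321


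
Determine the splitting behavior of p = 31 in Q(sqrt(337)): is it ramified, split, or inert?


K = Q(sqrt(337)). Since d mod 4 = 1, disc(K) = 337.
Check p | disc: 337 mod 31 = 27.
p does not divide disc. Compute Legendre symbol (d/p):
27^((31-1)/2) mod 31 = -1
(d/p) = -1, so p is inert: (p) stays prime with e=1, f=2, g=1.
Therefore p is inert.

inert


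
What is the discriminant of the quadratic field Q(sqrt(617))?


For K = Q(sqrt(d)) with d squarefree: disc(K) = d if d = 1 mod 4, and disc(K) = 4d if d = 2 or 3 mod 4.
Here d = 617, and d mod 4 = 1.
d = 1 mod 4 (O_K = Z[(1+sqrt(d))/2]), so disc(K) = d = 617

617


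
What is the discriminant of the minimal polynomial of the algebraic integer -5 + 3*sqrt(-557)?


The element -5 + 3*sqrt(-557) has minimal polynomial:
x^2 + 10*x + 5038
Discriminant = (10)^2 - 4*(5038)
= 100 - 20152
= -20052

-20052


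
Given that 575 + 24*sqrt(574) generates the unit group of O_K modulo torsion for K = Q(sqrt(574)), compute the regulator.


epsilon = 575 + 24*sqrt(574)
= 1149.9991
R = ln(1149.9991)
= 7.0475

7.0475


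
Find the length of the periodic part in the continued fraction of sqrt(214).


Run the CF algorithm for sqrt(214).
a_0 = floor(sqrt(214)) = 14; set m_0=0, q_0=1.
Recurrence: m' = q*a - m,  q' = (d - m'^2)/q,  a' = floor((a_0 + m')/q').
  step 1: m=14, q=18, a=1
  step 2: m=4, q=11, a=1
  step 3: m=7, q=15, a=1
  step 4: m=8, q=10, a=2
  step 5: m=12, q=7, a=3
  step 6: m=9, q=19, a=1
  step 7: m=10, q=6, a=4
  step 8: m=14, q=3, a=9
  step 9: m=13, q=15, a=1
  step 10: m=2, q=14, a=1
  step 11: m=12, q=5, a=5
  step 12: m=13, q=9, a=3
  step 13: m=14, q=2, a=14
  step 14: m=14, q=9, a=3
  step 15: m=13, q=5, a=5
  step 16: m=12, q=14, a=1
  step 17: m=2, q=15, a=1
  step 18: m=13, q=3, a=9
  step 19: m=14, q=6, a=4
  step 20: m=10, q=19, a=1
  step 21: m=9, q=7, a=3
  step 22: m=12, q=10, a=2
  step 23: m=8, q=15, a=1
  step 24: m=7, q=11, a=1
  step 25: m=4, q=18, a=1
  step 26: m=14, q=1, a=28
a_26 = 2*a_0 = 28, so the period closes here.
sqrt(214) = [14; 1, 1, 1, 2, 3, 1, 4, 9, 1, 1, 5, 3, 14, 3, 5, 1, 1, 9, 4, 1, 3, 2, 1, 1, 1, 28]
Period length = 26

26


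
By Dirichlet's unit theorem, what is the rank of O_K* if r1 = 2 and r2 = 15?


By Dirichlet's unit theorem:
rank = r1 + r2 - 1
= 2 + 15 - 1
= 16

16


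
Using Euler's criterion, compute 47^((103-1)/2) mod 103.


p = 103 is prime and the exponent is (p-1)/2 = 51, so by Euler's criterion 47^51 = (47/103) = +1 or -1 mod 103.
Compute by square-and-multiply:
  51 = 32 + 16 + 2 + 1 (binary 110011)
  Repeated squaring mod 103: 47^1 = 47, 47^2 = 46, 47^4 = 56, 47^8 = 46, 47^16 = 56, 47^32 = 46
  47^51 = 47^32 * 47^16 * 47^2 * 47^1 = 46 * 56 * 46 * 47 mod 103
    46 * 56 = 2576 = 1 mod 103
    1 * 46 = 46 = 46 mod 103
    46 * 47 = 2162 = 102 mod 103
  47^51 = 102 mod 103
Result 102 = p - 1 = -1 mod 103: 47 is a quadratic non-residue mod 103. As a residue in [0, p-1] the value is 102.
47^51 mod 103 = 102

102


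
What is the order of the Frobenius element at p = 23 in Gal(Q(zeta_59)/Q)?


The Frobenius at p in Gal(Q(zeta_n)/Q) = (Z/nZ)* is the class of p, so its order is ord_59(23), the smallest k >= 1 with 23^k = 1 mod 59.
n = 59 = 59, phi(59) = 58; the order divides phi(n).
Divisors of 58: 1, 2, 29, 58
Repeated squaring mod 59: 23^1 = 23, 23^2 = 57, 23^4 = 4, 23^8 = 16, 23^16 = 20, 23^32 = 46
Test divisors in increasing order:
  k=1: 23^1 = 23 mod 59
  k=2: 23^2 = 57 mod 59
  k=29: 23^29 = 20 * 16 * 4 * 23 = 58 mod 59
  k=58: 23^58 = 46 * 20 * 16 * 57 = 1 mod 59  <- first divisor giving 1
Order = 58

58


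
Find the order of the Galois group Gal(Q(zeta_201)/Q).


|Gal(Q(zeta_201)/Q)| = phi(201)
= 132

132


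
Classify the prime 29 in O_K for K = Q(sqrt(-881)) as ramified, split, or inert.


K = Q(sqrt(-881)). Since d mod 4 = 3, disc(K) = -3524.
Check p | disc: -3524 mod 29 = 14.
p does not divide disc. Compute Legendre symbol (d/p):
18^((29-1)/2) mod 29 = -1
(d/p) = -1, so p is inert: (p) stays prime with e=1, f=2, g=1.
Therefore p is inert.

inert


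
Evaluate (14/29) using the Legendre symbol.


p = 29 is prime, so compute (14/29) with the reciprocity algorithm (Jacobi-symbol steps: pull out 2s via (2/n), flip via reciprocity, reduce):
  pull out 2: (2/29) = -1  (since 29 mod 8 = 5)
  reciprocity: (7/29) -> +(29/7)
  reduce: (1/7)
  (1/7) = 1
Product of signs = -1
(14/29) = -1

-1


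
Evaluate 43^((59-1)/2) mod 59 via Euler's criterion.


p = 59 is prime and the exponent is (p-1)/2 = 29, so by Euler's criterion 43^29 = (43/59) = +1 or -1 mod 59.
Compute by square-and-multiply:
  29 = 16 + 8 + 4 + 1 (binary 11101)
  Repeated squaring mod 59: 43^1 = 43, 43^2 = 20, 43^4 = 46, 43^8 = 51, 43^16 = 5
  43^29 = 43^16 * 43^8 * 43^4 * 43^1 = 5 * 51 * 46 * 43 mod 59
    5 * 51 = 255 = 19 mod 59
    19 * 46 = 874 = 48 mod 59
    48 * 43 = 2064 = 58 mod 59
  43^29 = 58 mod 59
Result 58 = p - 1 = -1 mod 59: 43 is a quadratic non-residue mod 59. As a residue in [0, p-1] the value is 58.
43^29 mod 59 = 58

58


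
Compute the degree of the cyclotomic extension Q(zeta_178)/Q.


The degree equals Euler's totient phi(178).
178 = 2 * 89
phi(178) = 88

88


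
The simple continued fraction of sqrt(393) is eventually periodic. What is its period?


Run the CF algorithm for sqrt(393).
a_0 = floor(sqrt(393)) = 19; set m_0=0, q_0=1.
Recurrence: m' = q*a - m,  q' = (d - m'^2)/q,  a' = floor((a_0 + m')/q').
  step 1: m=19, q=32, a=1
  step 2: m=13, q=7, a=4
  step 3: m=15, q=24, a=1
  step 4: m=9, q=13, a=2
  step 5: m=17, q=8, a=4
  step 6: m=15, q=21, a=1
  step 7: m=6, q=17, a=1
  step 8: m=11, q=16, a=1
  step 9: m=5, q=23, a=1
  step 10: m=18, q=3, a=12
  step 11: m=18, q=23, a=1
  step 12: m=5, q=16, a=1
  step 13: m=11, q=17, a=1
  step 14: m=6, q=21, a=1
  step 15: m=15, q=8, a=4
  step 16: m=17, q=13, a=2
  step 17: m=9, q=24, a=1
  step 18: m=15, q=7, a=4
  step 19: m=13, q=32, a=1
  step 20: m=19, q=1, a=38
a_20 = 2*a_0 = 38, so the period closes here.
sqrt(393) = [19; 1, 4, 1, 2, 4, 1, 1, 1, 1, 12, 1, 1, 1, 1, 4, 2, 1, 4, 1, 38]
Period length = 20

20


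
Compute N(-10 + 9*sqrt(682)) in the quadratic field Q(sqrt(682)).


N(a + b*sqrt(d)) = a^2 - d*b^2
= (-10)^2 - (682)*(9)^2
= 100 - 55242
= -55142

-55142


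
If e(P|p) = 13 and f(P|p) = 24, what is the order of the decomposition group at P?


|D_P| = e * f
= 13 * 24
= 312

312


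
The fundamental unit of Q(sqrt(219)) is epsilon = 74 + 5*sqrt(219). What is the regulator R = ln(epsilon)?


epsilon = 74 + 5*sqrt(219)
= 147.9932
R = ln(147.9932)
= 4.9972

4.9972


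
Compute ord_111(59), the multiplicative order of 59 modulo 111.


We want ord_111(59), the smallest k >= 1 with 59^k = 1 mod 111.
n = 111 = 3 * 37, phi(111) = 72; the order divides phi(n).
Divisors of 72: 1, 2, 3, 4, 6, 8, 9, 12, 18, 24, 36, 72
Repeated squaring mod 111: 59^1 = 59, 59^2 = 40, 59^4 = 46, 59^8 = 7, 59^16 = 49, 59^32 = 70, 59^64 = 16
Test divisors in increasing order:
  k=1: 59^1 = 59 mod 111
  k=2: 59^2 = 40 mod 111
  k=3: 59^3 = 40 * 59 = 29 mod 111
  k=4: 59^4 = 46 mod 111
  k=6: 59^6 = 46 * 40 = 64 mod 111
  k=8: 59^8 = 7 mod 111
  k=9: 59^9 = 7 * 59 = 80 mod 111
  k=12: 59^12 = 7 * 46 = 100 mod 111
  k=18: 59^18 = 49 * 40 = 73 mod 111
  k=24: 59^24 = 49 * 7 = 10 mod 111
  k=36: 59^36 = 70 * 46 = 1 mod 111  <- first divisor giving 1
Order = 36

36


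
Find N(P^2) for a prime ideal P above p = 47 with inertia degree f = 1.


N(P^a) = p^(a*f)
= 47^(2*1)
= 47^2
= 2209

2209


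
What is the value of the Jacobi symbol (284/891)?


Compute (284/891) via quadratic reciprocity:
  pull out 2: (2/891) = -1  (since 891 mod 8 = 3)
  pull out 2: (2/891) = -1  (since 891 mod 8 = 3)
  reciprocity: (71/891) -> -(891/71)
  reduce: (39/71)
  reciprocity: (39/71) -> -(71/39)
  reduce: (32/39)
  pull out 2: (2/39) = +1  (since 39 mod 8 = 7)
  pull out 2: (2/39) = +1  (since 39 mod 8 = 7)
  pull out 2: (2/39) = +1  (since 39 mod 8 = 7)
  pull out 2: (2/39) = +1  (since 39 mod 8 = 7)
  pull out 2: (2/39) = +1  (since 39 mod 8 = 7)
  (1/39) = 1
Product of signs = 1

1


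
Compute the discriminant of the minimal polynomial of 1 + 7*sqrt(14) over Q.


The element 1 + 7*sqrt(14) has minimal polynomial:
x^2 - 2*x - 685
Discriminant = (-2)^2 - 4*(-685)
= 4 + 2740
= 2744

2744


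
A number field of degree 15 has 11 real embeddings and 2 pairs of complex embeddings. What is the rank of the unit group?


By Dirichlet's unit theorem:
rank = r1 + r2 - 1
= 11 + 2 - 1
= 12

12


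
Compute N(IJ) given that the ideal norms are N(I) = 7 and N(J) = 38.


N(IJ) = N(I) * N(J)
= 7 * 38
= 266

266


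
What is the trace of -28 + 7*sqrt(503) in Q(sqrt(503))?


Tr(a + b*sqrt(d)) = (a + b*sqrt(d)) + (a - b*sqrt(d)) = 2a
= 2 * (-28)
= -56

-56


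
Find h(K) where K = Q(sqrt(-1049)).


K = Q(sqrt(-1049)). d mod 4 = 3, so D = disc(K) = 4d = -4196
h(K) equals the number of primitive reduced positive-definite forms (a, b, c) = a*x^2 + b*x*y + c*y^2 with b^2 - 4ac = D,
where reduced means |b| <= a <= c, with b >= 0 whenever |b| = a or a = c, and primitive means gcd(a, b, c) = 1.
Reduced forces 3a^2 <= |D| = 4196, so 1 <= a <= 37; b must have the parity of D, and c = (b^2 - D)/(4a) must be an integer >= a.
Enumerate a = 1..37, b in [-a, a]:
  a=1: (1, 0, 1049)  [1]
  a=2: (2, 2, 525)  [1]
  a=3: (3, -2, 350), (3, 2, 350)  [2]
  a=4: none
  a=5: (5, -2, 210), (5, 2, 210)  [2]
  a=6: (6, -2, 175), (6, 2, 175)  [2]
  a=7: (7, -2, 150), (7, 2, 150)  [2]
  a=8: none
  a=9: (9, -4, 117), (9, 4, 117)  [2]
  a=10: (10, -2, 105), (10, 2, 105)  [2]
  a=11..12: none
  a=13: (13, -4, 81), (13, 4, 81)  [2]
  a=14: (14, -2, 75), (14, 2, 75)  [2]
  a=15: (15, -8, 71), (15, -2, 70), (15, 2, 70), (15, 8, 71)  [4]
  a=16..17: none
  a=18: (18, -14, 61), (18, 14, 61)  [2]
  a=19..20: none
  a=21: (21, -16, 53), (21, -2, 50), (21, 2, 50), (21, 16, 53)  [4]
  a=22: none
  a=23: (23, -6, 46), (23, 6, 46)  [2]
  a=24: none
  a=25: (25, -2, 42), (25, 2, 42)  [2]
  a=26: (26, -22, 45), (26, 22, 45)  [2]
  a=27: (27, -4, 39), (27, 4, 39)  [2]
  a=28: none
  a=29: (29, -26, 42), (29, 26, 42)  [2]
  a=30: (30, -22, 39), (30, -2, 35), (30, 2, 35), (30, 22, 39)  [4]
  a=31: (31, -12, 35), (31, 12, 35)  [2]
  a=32..37: none
Total reduced forms: 1 + 1 + 2 + 2 + 2 + 2 + 2 + 2 + 2 + 2 + 4 + 2 + 4 + 2 + 2 + 2 + 2 + 2 + 4 + 2 = 44
h = 44

44


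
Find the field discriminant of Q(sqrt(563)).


For K = Q(sqrt(d)) with d squarefree: disc(K) = d if d = 1 mod 4, and disc(K) = 4d if d = 2 or 3 mod 4.
Here d = 563, and d mod 4 = 3.
d = 3 mod 4, not 1 (O_K = Z[sqrt(d)]), so disc(K) = 4d = 4 * (563) = 2252

2252


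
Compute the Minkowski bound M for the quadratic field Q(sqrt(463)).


d = 463, d mod 4 = 3, so disc(K) = 4d = 1852; |disc(K)| = 1852
Real quadratic field, so n = 2, s = r2 = 0, r1 = 2
M = (n!/n^n) * (4/pi)^s * sqrt(|disc(K)|) = (2!/2^2) * (4/pi)^0 * sqrt(1852)
= 0.5 * 1.000000 * 43.034870
= 21.5174

21.5174


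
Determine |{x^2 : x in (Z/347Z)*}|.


For prime p, the number of non-zero quadratic residues is (p-1)/2.
= (347-1)/2
= 173

173


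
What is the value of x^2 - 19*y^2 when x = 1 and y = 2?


x^2 - d*y^2
= 1^2 - 19*2^2
= 1 - 76
= -75

-75


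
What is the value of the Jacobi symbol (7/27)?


Compute (7/27) via quadratic reciprocity:
  reciprocity: (7/27) -> -(27/7)
  reduce: (6/7)
  pull out 2: (2/7) = +1  (since 7 mod 8 = 7)
  reciprocity: (3/7) -> -(7/3)
  reduce: (1/3)
  (1/3) = 1
Product of signs = 1

1


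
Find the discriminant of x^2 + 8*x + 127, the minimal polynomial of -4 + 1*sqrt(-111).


The element -4 + 1*sqrt(-111) has minimal polynomial:
x^2 + 8*x + 127
Discriminant = (8)^2 - 4*(127)
= 64 - 508
= -444

-444


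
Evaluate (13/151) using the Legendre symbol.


p = 151 is prime, so compute (13/151) with the reciprocity algorithm (Jacobi-symbol steps: pull out 2s via (2/n), flip via reciprocity, reduce):
  reciprocity: (13/151) -> +(151/13)
  reduce: (8/13)
  pull out 2: (2/13) = -1  (since 13 mod 8 = 5)
  pull out 2: (2/13) = -1  (since 13 mod 8 = 5)
  pull out 2: (2/13) = -1  (since 13 mod 8 = 5)
  (1/13) = 1
Product of signs = -1
(13/151) = -1

-1


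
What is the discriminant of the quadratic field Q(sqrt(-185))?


For K = Q(sqrt(d)) with d squarefree: disc(K) = d if d = 1 mod 4, and disc(K) = 4d if d = 2 or 3 mod 4.
Here d = -185, and d mod 4 = 3.
d = 3 mod 4, not 1 (O_K = Z[sqrt(d)]), so disc(K) = 4d = 4 * (-185) = -740

-740


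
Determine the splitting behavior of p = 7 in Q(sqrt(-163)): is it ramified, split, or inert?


K = Q(sqrt(-163)). Since d mod 4 = 1, disc(K) = -163.
Check p | disc: -163 mod 7 = 5.
p does not divide disc. Compute Legendre symbol (d/p):
5^((7-1)/2) mod 7 = -1
(d/p) = -1, so p is inert: (p) stays prime with e=1, f=2, g=1.
Therefore p is inert.

inert


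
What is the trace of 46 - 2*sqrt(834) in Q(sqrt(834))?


Tr(a + b*sqrt(d)) = (a + b*sqrt(d)) + (a - b*sqrt(d)) = 2a
= 2 * (46)
= 92

92


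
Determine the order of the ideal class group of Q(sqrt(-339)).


K = Q(sqrt(-339)). d mod 4 = 1, so D = disc(K) = d = -339
h(K) equals the number of primitive reduced positive-definite forms (a, b, c) = a*x^2 + b*x*y + c*y^2 with b^2 - 4ac = D,
where reduced means |b| <= a <= c, with b >= 0 whenever |b| = a or a = c, and primitive means gcd(a, b, c) = 1.
Reduced forces 3a^2 <= |D| = 339, so 1 <= a <= 10; b must have the parity of D, and c = (b^2 - D)/(4a) must be an integer >= a.
Enumerate a = 1..10, b in [-a, a]:
  a=1: (1, 1, 85)  [1]
  a=2: none
  a=3: (3, 3, 29)  [1]
  a=4: none
  a=5: (5, -1, 17), (5, 1, 17)  [2]
  a=6: none
  a=7: (7, -5, 13), (7, 5, 13)  [2]
  a=8..10: none
Total reduced forms: 1 + 1 + 2 + 2 = 6
h = 6

6


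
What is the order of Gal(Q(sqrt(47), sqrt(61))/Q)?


The 2 square roots of distinct primes are multiplicatively independent over Q,
so [K:Q] = 2^2 and Gal(K/Q) is isomorphic to (Z/2Z)^2.
|Gal| = 2^2 = 4

4


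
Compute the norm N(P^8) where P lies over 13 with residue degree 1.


N(P^a) = p^(a*f)
= 13^(8*1)
= 13^8
= 815730721

815730721


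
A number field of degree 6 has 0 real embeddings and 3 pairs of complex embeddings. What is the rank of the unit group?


By Dirichlet's unit theorem:
rank = r1 + r2 - 1
= 0 + 3 - 1
= 2

2


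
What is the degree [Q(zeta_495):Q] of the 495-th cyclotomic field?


The degree equals Euler's totient phi(495).
495 = 3^2 * 5 * 11
phi(495) = 240

240


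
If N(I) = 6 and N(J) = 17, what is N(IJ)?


N(IJ) = N(I) * N(J)
= 6 * 17
= 102

102


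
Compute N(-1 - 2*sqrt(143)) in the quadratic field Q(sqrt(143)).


N(a + b*sqrt(d)) = a^2 - d*b^2
= (-1)^2 - (143)*(-2)^2
= 1 - 572
= -571

-571


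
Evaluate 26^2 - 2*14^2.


x^2 - d*y^2
= 26^2 - 2*14^2
= 676 - 392
= 284

284


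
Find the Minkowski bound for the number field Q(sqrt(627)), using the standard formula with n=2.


d = 627, d mod 4 = 3, so disc(K) = 4d = 2508; |disc(K)| = 2508
Real quadratic field, so n = 2, s = r2 = 0, r1 = 2
M = (n!/n^n) * (4/pi)^s * sqrt(|disc(K)|) = (2!/2^2) * (4/pi)^0 * sqrt(2508)
= 0.5 * 1.000000 * 50.079936
= 25.0400

25.0400


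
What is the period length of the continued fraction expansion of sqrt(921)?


Run the CF algorithm for sqrt(921).
a_0 = floor(sqrt(921)) = 30; set m_0=0, q_0=1.
Recurrence: m' = q*a - m,  q' = (d - m'^2)/q,  a' = floor((a_0 + m')/q').
  step 1: m=30, q=21, a=2
  step 2: m=12, q=37, a=1
  step 3: m=25, q=8, a=6
  step 4: m=23, q=49, a=1
  step 5: m=26, q=5, a=11
  step 6: m=29, q=16, a=3
  step 7: m=19, q=35, a=1
  step 8: m=16, q=19, a=2
  step 9: m=22, q=23, a=2
  step 10: m=24, q=15, a=3
  step 11: m=21, q=32, a=1
  step 12: m=11, q=25, a=1
  step 13: m=14, q=29, a=1
  step 14: m=15, q=24, a=1
  step 15: m=9, q=35, a=1
  step 16: m=26, q=7, a=8
  step 17: m=30, q=3, a=20
  step 18: m=30, q=7, a=8
  step 19: m=26, q=35, a=1
  step 20: m=9, q=24, a=1
  step 21: m=15, q=29, a=1
  step 22: m=14, q=25, a=1
  step 23: m=11, q=32, a=1
  step 24: m=21, q=15, a=3
  step 25: m=24, q=23, a=2
  step 26: m=22, q=19, a=2
  step 27: m=16, q=35, a=1
  step 28: m=19, q=16, a=3
  step 29: m=29, q=5, a=11
  step 30: m=26, q=49, a=1
  step 31: m=23, q=8, a=6
  step 32: m=25, q=37, a=1
  step 33: m=12, q=21, a=2
  step 34: m=30, q=1, a=60
a_34 = 2*a_0 = 60, so the period closes here.
sqrt(921) = [30; 2, 1, 6, 1, 11, 3, 1, 2, 2, 3, 1, 1, 1, 1, 1, 8, 20, 8, 1, 1, 1, 1, 1, 3, 2, 2, 1, 3, 11, 1, 6, 1, 2, 60]
Period length = 34

34


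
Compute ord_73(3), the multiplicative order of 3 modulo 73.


We want ord_73(3), the smallest k >= 1 with 3^k = 1 mod 73.
n = 73 = 73, phi(73) = 72; the order divides phi(n).
Divisors of 72: 1, 2, 3, 4, 6, 8, 9, 12, 18, 24, 36, 72
Repeated squaring mod 73: 3^1 = 3, 3^2 = 9, 3^4 = 8, 3^8 = 64, 3^16 = 8, 3^32 = 64, 3^64 = 8
Test divisors in increasing order:
  k=1: 3^1 = 3 mod 73
  k=2: 3^2 = 9 mod 73
  k=3: 3^3 = 9 * 3 = 27 mod 73
  k=4: 3^4 = 8 mod 73
  k=6: 3^6 = 8 * 9 = 72 mod 73
  k=8: 3^8 = 64 mod 73
  k=9: 3^9 = 64 * 3 = 46 mod 73
  k=12: 3^12 = 64 * 8 = 1 mod 73  <- first divisor giving 1
Order = 12

12


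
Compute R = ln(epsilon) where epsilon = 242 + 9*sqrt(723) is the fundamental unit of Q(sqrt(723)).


epsilon = 242 + 9*sqrt(723)
= 483.9979
R = ln(483.9979)
= 6.1821

6.1821


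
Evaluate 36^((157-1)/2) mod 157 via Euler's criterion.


p = 157 is prime and the exponent is (p-1)/2 = 78, so by Euler's criterion 36^78 = (36/157) = +1 or -1 mod 157.
Compute by square-and-multiply:
  78 = 64 + 8 + 4 + 2 (binary 1001110)
  Repeated squaring mod 157: 36^1 = 36, 36^2 = 40, 36^4 = 30, 36^8 = 115, 36^16 = 37, 36^32 = 113, 36^64 = 52
  36^78 = 36^64 * 36^8 * 36^4 * 36^2 = 52 * 115 * 30 * 40 mod 157
    52 * 115 = 5980 = 14 mod 157
    14 * 30 = 420 = 106 mod 157
    106 * 40 = 4240 = 1 mod 157
  36^78 = 1 mod 157
Result 1: 36 is a quadratic residue mod 157.
36^78 mod 157 = 1

1


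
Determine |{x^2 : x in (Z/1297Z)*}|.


For prime p, the number of non-zero quadratic residues is (p-1)/2.
= (1297-1)/2
= 648

648


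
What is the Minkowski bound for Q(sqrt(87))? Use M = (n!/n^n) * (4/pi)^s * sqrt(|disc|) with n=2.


d = 87, d mod 4 = 3, so disc(K) = 4d = 348; |disc(K)| = 348
Real quadratic field, so n = 2, s = r2 = 0, r1 = 2
M = (n!/n^n) * (4/pi)^s * sqrt(|disc(K)|) = (2!/2^2) * (4/pi)^0 * sqrt(348)
= 0.5 * 1.000000 * 18.654758
= 9.3274

9.3274


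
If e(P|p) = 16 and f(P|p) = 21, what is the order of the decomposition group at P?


|D_P| = e * f
= 16 * 21
= 336

336


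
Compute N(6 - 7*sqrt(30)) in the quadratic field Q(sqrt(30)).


N(a + b*sqrt(d)) = a^2 - d*b^2
= (6)^2 - (30)*(-7)^2
= 36 - 1470
= -1434

-1434


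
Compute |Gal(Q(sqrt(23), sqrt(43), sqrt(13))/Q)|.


The 3 square roots of distinct primes are multiplicatively independent over Q,
so [K:Q] = 2^3 and Gal(K/Q) is isomorphic to (Z/2Z)^3.
|Gal| = 2^3 = 8

8


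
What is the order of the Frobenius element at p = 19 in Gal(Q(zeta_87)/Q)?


The Frobenius at p in Gal(Q(zeta_n)/Q) = (Z/nZ)* is the class of p, so its order is ord_87(19), the smallest k >= 1 with 19^k = 1 mod 87.
n = 87 = 3 * 29, phi(87) = 56; the order divides phi(n).
Divisors of 56: 1, 2, 4, 7, 8, 14, 28, 56
Repeated squaring mod 87: 19^1 = 19, 19^2 = 13, 19^4 = 82, 19^8 = 25, 19^16 = 16, 19^32 = 82
Test divisors in increasing order:
  k=1: 19^1 = 19 mod 87
  k=2: 19^2 = 13 mod 87
  k=4: 19^4 = 82 mod 87
  k=7: 19^7 = 82 * 13 * 19 = 70 mod 87
  k=8: 19^8 = 25 mod 87
  k=14: 19^14 = 25 * 82 * 13 = 28 mod 87
  k=28: 19^28 = 16 * 25 * 82 = 1 mod 87  <- first divisor giving 1
Order = 28

28


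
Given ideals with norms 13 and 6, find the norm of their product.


N(IJ) = N(I) * N(J)
= 13 * 6
= 78

78


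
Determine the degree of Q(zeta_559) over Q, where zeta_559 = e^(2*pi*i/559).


The degree equals Euler's totient phi(559).
559 = 13 * 43
phi(559) = 504

504


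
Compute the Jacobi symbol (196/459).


Compute (196/459) via quadratic reciprocity:
  pull out 2: (2/459) = -1  (since 459 mod 8 = 3)
  pull out 2: (2/459) = -1  (since 459 mod 8 = 3)
  reciprocity: (49/459) -> +(459/49)
  reduce: (18/49)
  pull out 2: (2/49) = +1  (since 49 mod 8 = 1)
  reciprocity: (9/49) -> +(49/9)
  reduce: (4/9)
  pull out 2: (2/9) = +1  (since 9 mod 8 = 1)
  pull out 2: (2/9) = +1  (since 9 mod 8 = 1)
  (1/9) = 1
Product of signs = 1

1


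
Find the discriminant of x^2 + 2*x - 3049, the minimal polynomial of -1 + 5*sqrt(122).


The element -1 + 5*sqrt(122) has minimal polynomial:
x^2 + 2*x - 3049
Discriminant = (2)^2 - 4*(-3049)
= 4 + 12196
= 12200

12200


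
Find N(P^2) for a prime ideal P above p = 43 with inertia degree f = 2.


N(P^a) = p^(a*f)
= 43^(2*2)
= 43^4
= 3418801

3418801


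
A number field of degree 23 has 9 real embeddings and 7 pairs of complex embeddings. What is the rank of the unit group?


By Dirichlet's unit theorem:
rank = r1 + r2 - 1
= 9 + 7 - 1
= 15

15


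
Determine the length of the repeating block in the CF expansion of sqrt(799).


Run the CF algorithm for sqrt(799).
a_0 = floor(sqrt(799)) = 28; set m_0=0, q_0=1.
Recurrence: m' = q*a - m,  q' = (d - m'^2)/q,  a' = floor((a_0 + m')/q').
  step 1: m=28, q=15, a=3
  step 2: m=17, q=34, a=1
  step 3: m=17, q=15, a=3
  step 4: m=28, q=1, a=56
a_4 = 2*a_0 = 56, so the period closes here.
sqrt(799) = [28; 3, 1, 3, 56]
Period length = 4

4


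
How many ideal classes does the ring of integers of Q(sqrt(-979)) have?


K = Q(sqrt(-979)). d mod 4 = 1, so D = disc(K) = d = -979
h(K) equals the number of primitive reduced positive-definite forms (a, b, c) = a*x^2 + b*x*y + c*y^2 with b^2 - 4ac = D,
where reduced means |b| <= a <= c, with b >= 0 whenever |b| = a or a = c, and primitive means gcd(a, b, c) = 1.
Reduced forces 3a^2 <= |D| = 979, so 1 <= a <= 18; b must have the parity of D, and c = (b^2 - D)/(4a) must be an integer >= a.
Enumerate a = 1..18, b in [-a, a]:
  a=1: (1, 1, 245)  [1]
  a=2..4: none
  a=5: (5, -1, 49), (5, 1, 49)  [2]
  a=6: none
  a=7: (7, -1, 35), (7, 1, 35)  [2]
  a=8..10: none
  a=11: (11, 11, 25)  [1]
  a=12: none
  a=13: (13, -3, 19), (13, 3, 19)  [2]
  a=14..18: none
Total reduced forms: 1 + 2 + 2 + 1 + 2 = 8
h = 8

8


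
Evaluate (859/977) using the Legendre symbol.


p = 977 is prime, so compute (859/977) with the reciprocity algorithm (Jacobi-symbol steps: pull out 2s via (2/n), flip via reciprocity, reduce):
  reciprocity: (859/977) -> +(977/859)
  reduce: (118/859)
  pull out 2: (2/859) = -1  (since 859 mod 8 = 3)
  reciprocity: (59/859) -> -(859/59)
  reduce: (33/59)
  reciprocity: (33/59) -> +(59/33)
  reduce: (26/33)
  pull out 2: (2/33) = +1  (since 33 mod 8 = 1)
  reciprocity: (13/33) -> +(33/13)
  reduce: (7/13)
  reciprocity: (7/13) -> +(13/7)
  reduce: (6/7)
  pull out 2: (2/7) = +1  (since 7 mod 8 = 7)
  reciprocity: (3/7) -> -(7/3)
  reduce: (1/3)
  (1/3) = 1
Product of signs = -1
(859/977) = -1

-1


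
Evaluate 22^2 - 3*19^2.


x^2 - d*y^2
= 22^2 - 3*19^2
= 484 - 1083
= -599

-599


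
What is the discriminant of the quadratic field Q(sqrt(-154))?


For K = Q(sqrt(d)) with d squarefree: disc(K) = d if d = 1 mod 4, and disc(K) = 4d if d = 2 or 3 mod 4.
Here d = -154, and d mod 4 = 2.
d = 2 mod 4, not 1 (O_K = Z[sqrt(d)]), so disc(K) = 4d = 4 * (-154) = -616

-616


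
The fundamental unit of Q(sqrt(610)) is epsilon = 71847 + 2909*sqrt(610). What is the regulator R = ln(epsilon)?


epsilon = 71847 + 2909*sqrt(610)
= 143694.0000
R = ln(143694.0000)
= 11.8754

11.8754


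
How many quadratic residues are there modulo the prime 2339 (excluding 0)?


For prime p, the number of non-zero quadratic residues is (p-1)/2.
= (2339-1)/2
= 1169

1169


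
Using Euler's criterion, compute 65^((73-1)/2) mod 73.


p = 73 is prime and the exponent is (p-1)/2 = 36, so by Euler's criterion 65^36 = (65/73) = +1 or -1 mod 73.
Compute by square-and-multiply:
  36 = 32 + 4 (binary 100100)
  Repeated squaring mod 73: 65^1 = 65, 65^2 = 64, 65^4 = 8, 65^8 = 64, 65^16 = 8, 65^32 = 64
  65^36 = 65^32 * 65^4 = 64 * 8 mod 73
    64 * 8 = 512 = 1 mod 73
  65^36 = 1 mod 73
Result 1: 65 is a quadratic residue mod 73.
65^36 mod 73 = 1

1


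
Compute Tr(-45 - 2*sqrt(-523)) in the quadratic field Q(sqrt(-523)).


Tr(a + b*sqrt(d)) = (a + b*sqrt(d)) + (a - b*sqrt(d)) = 2a
= 2 * (-45)
= -90

-90


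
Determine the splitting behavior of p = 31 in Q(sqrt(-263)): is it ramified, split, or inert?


K = Q(sqrt(-263)). Since d mod 4 = 1, disc(K) = -263.
Check p | disc: -263 mod 31 = 16.
p does not divide disc. Compute Legendre symbol (d/p):
16^((31-1)/2) mod 31 = 1
(d/p) = 1, so p splits: (p) = P*P' with e=1, f=1, g=2.
Therefore p is split.

split


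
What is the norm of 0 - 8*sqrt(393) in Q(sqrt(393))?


N(a + b*sqrt(d)) = a^2 - d*b^2
= (0)^2 - (393)*(-8)^2
= 0 - 25152
= -25152

-25152


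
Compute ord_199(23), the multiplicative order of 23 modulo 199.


We want ord_199(23), the smallest k >= 1 with 23^k = 1 mod 199.
n = 199 = 199, phi(199) = 198; the order divides phi(n).
Divisors of 198: 1, 2, 3, 6, 9, 11, 18, 22, 33, 66, 99, 198
Repeated squaring mod 199: 23^1 = 23, 23^2 = 131, 23^4 = 47, 23^8 = 20, 23^16 = 2, 23^32 = 4, 23^64 = 16, 23^128 = 57
Test divisors in increasing order:
  k=1: 23^1 = 23 mod 199
  k=2: 23^2 = 131 mod 199
  k=3: 23^3 = 131 * 23 = 28 mod 199
  k=6: 23^6 = 47 * 131 = 187 mod 199
  k=9: 23^9 = 20 * 23 = 62 mod 199
  k=11: 23^11 = 20 * 131 * 23 = 162 mod 199
  k=18: 23^18 = 2 * 131 = 63 mod 199
  k=22: 23^22 = 2 * 47 * 131 = 175 mod 199
  k=33: 23^33 = 4 * 23 = 92 mod 199
  k=66: 23^66 = 16 * 131 = 106 mod 199
  k=99: 23^99 = 16 * 4 * 131 * 23 = 1 mod 199  <- first divisor giving 1
Order = 99

99


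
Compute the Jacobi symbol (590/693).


Compute (590/693) via quadratic reciprocity:
  pull out 2: (2/693) = -1  (since 693 mod 8 = 5)
  reciprocity: (295/693) -> +(693/295)
  reduce: (103/295)
  reciprocity: (103/295) -> -(295/103)
  reduce: (89/103)
  reciprocity: (89/103) -> +(103/89)
  reduce: (14/89)
  pull out 2: (2/89) = +1  (since 89 mod 8 = 1)
  reciprocity: (7/89) -> +(89/7)
  reduce: (5/7)
  reciprocity: (5/7) -> +(7/5)
  reduce: (2/5)
  pull out 2: (2/5) = -1  (since 5 mod 8 = 5)
  (1/5) = 1
Product of signs = -1

-1


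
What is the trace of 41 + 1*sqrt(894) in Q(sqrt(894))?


Tr(a + b*sqrt(d)) = (a + b*sqrt(d)) + (a - b*sqrt(d)) = 2a
= 2 * (41)
= 82

82


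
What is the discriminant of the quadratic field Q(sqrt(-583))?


For K = Q(sqrt(d)) with d squarefree: disc(K) = d if d = 1 mod 4, and disc(K) = 4d if d = 2 or 3 mod 4.
Here d = -583, and d mod 4 = 1.
d = 1 mod 4 (O_K = Z[(1+sqrt(d))/2]), so disc(K) = d = -583

-583


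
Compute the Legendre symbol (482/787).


p = 787 is prime, so compute (482/787) with the reciprocity algorithm (Jacobi-symbol steps: pull out 2s via (2/n), flip via reciprocity, reduce):
  pull out 2: (2/787) = -1  (since 787 mod 8 = 3)
  reciprocity: (241/787) -> +(787/241)
  reduce: (64/241)
  pull out 2: (2/241) = +1  (since 241 mod 8 = 1)
  pull out 2: (2/241) = +1  (since 241 mod 8 = 1)
  pull out 2: (2/241) = +1  (since 241 mod 8 = 1)
  pull out 2: (2/241) = +1  (since 241 mod 8 = 1)
  pull out 2: (2/241) = +1  (since 241 mod 8 = 1)
  pull out 2: (2/241) = +1  (since 241 mod 8 = 1)
  (1/241) = 1
Product of signs = -1
(482/787) = -1

-1


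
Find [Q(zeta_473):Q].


The degree equals Euler's totient phi(473).
473 = 11 * 43
phi(473) = 420

420


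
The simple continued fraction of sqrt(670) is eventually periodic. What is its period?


Run the CF algorithm for sqrt(670).
a_0 = floor(sqrt(670)) = 25; set m_0=0, q_0=1.
Recurrence: m' = q*a - m,  q' = (d - m'^2)/q,  a' = floor((a_0 + m')/q').
  step 1: m=25, q=45, a=1
  step 2: m=20, q=6, a=7
  step 3: m=22, q=31, a=1
  step 4: m=9, q=19, a=1
  step 5: m=10, q=30, a=1
  step 6: m=20, q=9, a=5
  step 7: m=25, q=5, a=10
  step 8: m=25, q=9, a=5
  step 9: m=20, q=30, a=1
  step 10: m=10, q=19, a=1
  step 11: m=9, q=31, a=1
  step 12: m=22, q=6, a=7
  step 13: m=20, q=45, a=1
  step 14: m=25, q=1, a=50
a_14 = 2*a_0 = 50, so the period closes here.
sqrt(670) = [25; 1, 7, 1, 1, 1, 5, 10, 5, 1, 1, 1, 7, 1, 50]
Period length = 14

14


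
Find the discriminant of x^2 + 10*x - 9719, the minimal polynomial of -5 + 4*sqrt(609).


The element -5 + 4*sqrt(609) has minimal polynomial:
x^2 + 10*x - 9719
Discriminant = (10)^2 - 4*(-9719)
= 100 + 38876
= 38976

38976


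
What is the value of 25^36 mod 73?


p = 73 is prime and the exponent is (p-1)/2 = 36, so by Euler's criterion 25^36 = (25/73) = +1 or -1 mod 73.
Compute by square-and-multiply:
  36 = 32 + 4 (binary 100100)
  Repeated squaring mod 73: 25^1 = 25, 25^2 = 41, 25^4 = 2, 25^8 = 4, 25^16 = 16, 25^32 = 37
  25^36 = 25^32 * 25^4 = 37 * 2 mod 73
    37 * 2 = 74 = 1 mod 73
  25^36 = 1 mod 73
Result 1: 25 is a quadratic residue mod 73.
25^36 mod 73 = 1

1


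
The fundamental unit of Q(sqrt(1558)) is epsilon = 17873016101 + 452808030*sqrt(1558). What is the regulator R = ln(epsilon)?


epsilon = 17873016101 + 452808030*sqrt(1558)
= 3.5746e+10
R = ln(3.5746e+10)
= 24.2997

24.2997


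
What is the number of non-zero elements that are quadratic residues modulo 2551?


For prime p, the number of non-zero quadratic residues is (p-1)/2.
= (2551-1)/2
= 1275

1275


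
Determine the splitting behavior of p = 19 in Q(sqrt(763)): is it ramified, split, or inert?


K = Q(sqrt(763)). Since d mod 4 = 3, disc(K) = 3052.
Check p | disc: 3052 mod 19 = 12.
p does not divide disc. Compute Legendre symbol (d/p):
3^((19-1)/2) mod 19 = -1
(d/p) = -1, so p is inert: (p) stays prime with e=1, f=2, g=1.
Therefore p is inert.

inert


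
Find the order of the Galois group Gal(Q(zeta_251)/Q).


|Gal(Q(zeta_251)/Q)| = phi(251)
= 250

250


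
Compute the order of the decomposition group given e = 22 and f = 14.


|D_P| = e * f
= 22 * 14
= 308

308


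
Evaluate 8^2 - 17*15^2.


x^2 - d*y^2
= 8^2 - 17*15^2
= 64 - 3825
= -3761

-3761


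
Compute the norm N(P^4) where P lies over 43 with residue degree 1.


N(P^a) = p^(a*f)
= 43^(4*1)
= 43^4
= 3418801

3418801


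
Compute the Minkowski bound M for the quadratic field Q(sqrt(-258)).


d = -258, d mod 4 = 2, so disc(K) = 4d = -1032; |disc(K)| = 1032
Imaginary quadratic field, so n = 2, s = r2 = 1, r1 = 0
M = (n!/n^n) * (4/pi)^s * sqrt(|disc(K)|) = (2!/2^2) * (4/pi)^1 * sqrt(1032)
= 0.5 * 1.273240 * 32.124757
= 20.4513

20.4513


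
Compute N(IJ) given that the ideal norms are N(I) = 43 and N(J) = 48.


N(IJ) = N(I) * N(J)
= 43 * 48
= 2064

2064


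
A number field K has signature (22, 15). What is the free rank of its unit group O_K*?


By Dirichlet's unit theorem:
rank = r1 + r2 - 1
= 22 + 15 - 1
= 36

36


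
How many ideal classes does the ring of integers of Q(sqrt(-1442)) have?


K = Q(sqrt(-1442)). d mod 4 = 2, so D = disc(K) = 4d = -5768
h(K) equals the number of primitive reduced positive-definite forms (a, b, c) = a*x^2 + b*x*y + c*y^2 with b^2 - 4ac = D,
where reduced means |b| <= a <= c, with b >= 0 whenever |b| = a or a = c, and primitive means gcd(a, b, c) = 1.
Reduced forces 3a^2 <= |D| = 5768, so 1 <= a <= 43; b must have the parity of D, and c = (b^2 - D)/(4a) must be an integer >= a.
Enumerate a = 1..43, b in [-a, a]:
  a=1: (1, 0, 1442)  [1]
  a=2: (2, 0, 721)  [1]
  a=3: (3, -2, 481), (3, 2, 481)  [2]
  a=4..5: none
  a=6: (6, -4, 241), (6, 4, 241)  [2]
  a=7: (7, 0, 206)  [1]
  a=8: none
  a=9: (9, -8, 162), (9, 8, 162)  [2]
  a=10..12: none
  a=13: (13, -2, 111), (13, 2, 111)  [2]
  a=14: (14, 0, 103)  [1]
  a=15..17: none
  a=18: (18, -8, 81), (18, 8, 81)  [2]
  a=19..20: none
  a=21: (21, -14, 71), (21, 14, 71)  [2]
  a=22..25: none
  a=26: (26, -24, 61), (26, 24, 61)  [2]
  a=27: (27, -8, 54), (27, 8, 54)  [2]
  a=28..36: none
  a=37: (37, -2, 39), (37, 2, 39)  [2]
  a=38: none
  a=39: (39, -28, 42), (39, 28, 42)  [2]
  a=40..43: none
Total reduced forms: 1 + 1 + 2 + 2 + 1 + 2 + 2 + 1 + 2 + 2 + 2 + 2 + 2 + 2 = 24
h = 24

24


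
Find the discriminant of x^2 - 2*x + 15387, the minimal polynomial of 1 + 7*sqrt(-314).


The element 1 + 7*sqrt(-314) has minimal polynomial:
x^2 - 2*x + 15387
Discriminant = (-2)^2 - 4*(15387)
= 4 - 61548
= -61544

-61544


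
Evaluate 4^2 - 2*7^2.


x^2 - d*y^2
= 4^2 - 2*7^2
= 16 - 98
= -82

-82


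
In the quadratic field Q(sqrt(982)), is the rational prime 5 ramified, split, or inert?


K = Q(sqrt(982)). Since d mod 4 = 2, disc(K) = 3928.
Check p | disc: 3928 mod 5 = 3.
p does not divide disc. Compute Legendre symbol (d/p):
2^((5-1)/2) mod 5 = -1
(d/p) = -1, so p is inert: (p) stays prime with e=1, f=2, g=1.
Therefore p is inert.

inert


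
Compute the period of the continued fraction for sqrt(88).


Run the CF algorithm for sqrt(88).
a_0 = floor(sqrt(88)) = 9; set m_0=0, q_0=1.
Recurrence: m' = q*a - m,  q' = (d - m'^2)/q,  a' = floor((a_0 + m')/q').
  step 1: m=9, q=7, a=2
  step 2: m=5, q=9, a=1
  step 3: m=4, q=8, a=1
  step 4: m=4, q=9, a=1
  step 5: m=5, q=7, a=2
  step 6: m=9, q=1, a=18
a_6 = 2*a_0 = 18, so the period closes here.
sqrt(88) = [9; 2, 1, 1, 1, 2, 18]
Period length = 6

6


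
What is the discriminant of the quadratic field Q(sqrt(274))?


For K = Q(sqrt(d)) with d squarefree: disc(K) = d if d = 1 mod 4, and disc(K) = 4d if d = 2 or 3 mod 4.
Here d = 274, and d mod 4 = 2.
d = 2 mod 4, not 1 (O_K = Z[sqrt(d)]), so disc(K) = 4d = 4 * (274) = 1096

1096


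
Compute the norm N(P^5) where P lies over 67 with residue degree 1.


N(P^a) = p^(a*f)
= 67^(5*1)
= 67^5
= 1350125107

1350125107


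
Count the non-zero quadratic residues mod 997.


For prime p, the number of non-zero quadratic residues is (p-1)/2.
= (997-1)/2
= 498

498


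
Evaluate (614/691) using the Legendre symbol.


p = 691 is prime, so compute (614/691) with the reciprocity algorithm (Jacobi-symbol steps: pull out 2s via (2/n), flip via reciprocity, reduce):
  pull out 2: (2/691) = -1  (since 691 mod 8 = 3)
  reciprocity: (307/691) -> -(691/307)
  reduce: (77/307)
  reciprocity: (77/307) -> +(307/77)
  reduce: (76/77)
  pull out 2: (2/77) = -1  (since 77 mod 8 = 5)
  pull out 2: (2/77) = -1  (since 77 mod 8 = 5)
  reciprocity: (19/77) -> +(77/19)
  reduce: (1/19)
  (1/19) = 1
Product of signs = 1
(614/691) = 1

1


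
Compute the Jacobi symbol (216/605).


Compute (216/605) via quadratic reciprocity:
  pull out 2: (2/605) = -1  (since 605 mod 8 = 5)
  pull out 2: (2/605) = -1  (since 605 mod 8 = 5)
  pull out 2: (2/605) = -1  (since 605 mod 8 = 5)
  reciprocity: (27/605) -> +(605/27)
  reduce: (11/27)
  reciprocity: (11/27) -> -(27/11)
  reduce: (5/11)
  reciprocity: (5/11) -> +(11/5)
  reduce: (1/5)
  (1/5) = 1
Product of signs = 1

1


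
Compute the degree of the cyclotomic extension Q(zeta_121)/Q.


The degree equals Euler's totient phi(121).
121 = 11^2
phi(121) = 110

110


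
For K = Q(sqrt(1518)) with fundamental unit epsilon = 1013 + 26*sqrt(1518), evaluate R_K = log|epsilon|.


epsilon = 1013 + 26*sqrt(1518)
= 2025.9995
R = ln(2025.9995)
= 7.6138

7.6138


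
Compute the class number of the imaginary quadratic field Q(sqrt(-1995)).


K = Q(sqrt(-1995)). d mod 4 = 1, so D = disc(K) = d = -1995
h(K) equals the number of primitive reduced positive-definite forms (a, b, c) = a*x^2 + b*x*y + c*y^2 with b^2 - 4ac = D,
where reduced means |b| <= a <= c, with b >= 0 whenever |b| = a or a = c, and primitive means gcd(a, b, c) = 1.
Reduced forces 3a^2 <= |D| = 1995, so 1 <= a <= 25; b must have the parity of D, and c = (b^2 - D)/(4a) must be an integer >= a.
Enumerate a = 1..25, b in [-a, a]:
  a=1: (1, 1, 499)  [1]
  a=2: none
  a=3: (3, 3, 167)  [1]
  a=4: none
  a=5: (5, 5, 101)  [1]
  a=6: none
  a=7: (7, 7, 73)  [1]
  a=8..14: none
  a=15: (15, 15, 37)  [1]
  a=16..18: none
  a=19: (19, 19, 31)  [1]
  a=20: none
  a=21: (21, 21, 29)  [1]
  a=22: none
  a=23: (23, 11, 23)  [1]
  a=24..25: none
Total reduced forms: 1 + 1 + 1 + 1 + 1 + 1 + 1 + 1 = 8
h = 8

8


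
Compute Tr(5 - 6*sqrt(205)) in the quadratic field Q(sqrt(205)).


Tr(a + b*sqrt(d)) = (a + b*sqrt(d)) + (a - b*sqrt(d)) = 2a
= 2 * (5)
= 10

10
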